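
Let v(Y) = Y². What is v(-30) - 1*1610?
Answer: -710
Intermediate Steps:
v(-30) - 1*1610 = (-30)² - 1*1610 = 900 - 1610 = -710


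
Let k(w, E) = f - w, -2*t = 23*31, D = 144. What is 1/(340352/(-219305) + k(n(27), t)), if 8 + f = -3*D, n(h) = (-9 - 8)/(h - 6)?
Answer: -4605405/2029797407 ≈ -0.0022689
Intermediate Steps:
n(h) = -17/(-6 + h)
t = -713/2 (t = -23*31/2 = -½*713 = -713/2 ≈ -356.50)
f = -440 (f = -8 - 3*144 = -8 - 432 = -440)
k(w, E) = -440 - w
1/(340352/(-219305) + k(n(27), t)) = 1/(340352/(-219305) + (-440 - (-17)/(-6 + 27))) = 1/(340352*(-1/219305) + (-440 - (-17)/21)) = 1/(-340352/219305 + (-440 - (-17)/21)) = 1/(-340352/219305 + (-440 - 1*(-17/21))) = 1/(-340352/219305 + (-440 + 17/21)) = 1/(-340352/219305 - 9223/21) = 1/(-2029797407/4605405) = -4605405/2029797407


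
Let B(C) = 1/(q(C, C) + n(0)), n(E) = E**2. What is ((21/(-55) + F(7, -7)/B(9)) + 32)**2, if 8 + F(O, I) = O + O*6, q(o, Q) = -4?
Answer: 53012961/3025 ≈ 17525.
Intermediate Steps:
F(O, I) = -8 + 7*O (F(O, I) = -8 + (O + O*6) = -8 + (O + 6*O) = -8 + 7*O)
B(C) = -1/4 (B(C) = 1/(-4 + 0**2) = 1/(-4 + 0) = 1/(-4) = -1/4)
((21/(-55) + F(7, -7)/B(9)) + 32)**2 = ((21/(-55) + (-8 + 7*7)/(-1/4)) + 32)**2 = ((21*(-1/55) + (-8 + 49)*(-4)) + 32)**2 = ((-21/55 + 41*(-4)) + 32)**2 = ((-21/55 - 164) + 32)**2 = (-9041/55 + 32)**2 = (-7281/55)**2 = 53012961/3025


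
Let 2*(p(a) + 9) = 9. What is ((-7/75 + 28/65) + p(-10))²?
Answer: 65885689/3802500 ≈ 17.327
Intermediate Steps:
p(a) = -9/2 (p(a) = -9 + (½)*9 = -9 + 9/2 = -9/2)
((-7/75 + 28/65) + p(-10))² = ((-7/75 + 28/65) - 9/2)² = (329/975 - 9/2)² = (-8117/1950)² = 65885689/3802500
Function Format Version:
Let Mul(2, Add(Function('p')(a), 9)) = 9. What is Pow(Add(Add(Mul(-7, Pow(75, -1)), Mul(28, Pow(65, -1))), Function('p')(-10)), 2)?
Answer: Rational(65885689, 3802500) ≈ 17.327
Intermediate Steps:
Function('p')(a) = Rational(-9, 2) (Function('p')(a) = Add(-9, Mul(Rational(1, 2), 9)) = Add(-9, Rational(9, 2)) = Rational(-9, 2))
Pow(Add(Add(Mul(-7, Pow(75, -1)), Mul(28, Pow(65, -1))), Function('p')(-10)), 2) = Pow(Add(Add(Mul(-7, Pow(75, -1)), Mul(28, Pow(65, -1))), Rational(-9, 2)), 2) = Pow(Add(Add(Mul(-7, Rational(1, 75)), Mul(28, Rational(1, 65))), Rational(-9, 2)), 2) = Pow(Add(Add(Rational(-7, 75), Rational(28, 65)), Rational(-9, 2)), 2) = Pow(Add(Rational(329, 975), Rational(-9, 2)), 2) = Pow(Rational(-8117, 1950), 2) = Rational(65885689, 3802500)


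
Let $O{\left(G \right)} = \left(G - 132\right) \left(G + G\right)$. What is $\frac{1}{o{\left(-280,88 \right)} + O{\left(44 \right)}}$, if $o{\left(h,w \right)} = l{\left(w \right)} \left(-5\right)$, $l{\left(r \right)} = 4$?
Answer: $- \frac{1}{7764} \approx -0.0001288$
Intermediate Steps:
$O{\left(G \right)} = 2 G \left(-132 + G\right)$ ($O{\left(G \right)} = \left(-132 + G\right) 2 G = 2 G \left(-132 + G\right)$)
$o{\left(h,w \right)} = -20$ ($o{\left(h,w \right)} = 4 \left(-5\right) = -20$)
$\frac{1}{o{\left(-280,88 \right)} + O{\left(44 \right)}} = \frac{1}{-20 + 2 \cdot 44 \left(-132 + 44\right)} = \frac{1}{-20 + 2 \cdot 44 \left(-88\right)} = \frac{1}{-20 - 7744} = \frac{1}{-7764} = - \frac{1}{7764}$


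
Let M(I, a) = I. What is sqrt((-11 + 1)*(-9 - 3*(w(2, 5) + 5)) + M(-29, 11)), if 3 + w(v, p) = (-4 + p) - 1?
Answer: 11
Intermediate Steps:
w(v, p) = -8 + p (w(v, p) = -3 + ((-4 + p) - 1) = -3 + (-5 + p) = -8 + p)
sqrt((-11 + 1)*(-9 - 3*(w(2, 5) + 5)) + M(-29, 11)) = sqrt((-11 + 1)*(-9 - 3*((-8 + 5) + 5)) - 29) = sqrt(-10*(-9 - 3*(-3 + 5)) - 29) = sqrt(-10*(-9 - 3*2) - 29) = sqrt(-10*(-9 - 6) - 29) = sqrt(-10*(-15) - 29) = sqrt(150 - 29) = sqrt(121) = 11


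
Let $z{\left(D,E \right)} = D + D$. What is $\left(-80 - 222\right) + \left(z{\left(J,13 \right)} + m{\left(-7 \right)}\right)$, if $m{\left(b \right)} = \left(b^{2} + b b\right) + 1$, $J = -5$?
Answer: $-213$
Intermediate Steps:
$z{\left(D,E \right)} = 2 D$
$m{\left(b \right)} = 1 + 2 b^{2}$ ($m{\left(b \right)} = \left(b^{2} + b^{2}\right) + 1 = 2 b^{2} + 1 = 1 + 2 b^{2}$)
$\left(-80 - 222\right) + \left(z{\left(J,13 \right)} + m{\left(-7 \right)}\right) = \left(-80 - 222\right) + \left(2 \left(-5\right) + \left(1 + 2 \left(-7\right)^{2}\right)\right) = -302 + \left(-10 + \left(1 + 2 \cdot 49\right)\right) = -302 + \left(-10 + \left(1 + 98\right)\right) = -302 + \left(-10 + 99\right) = -302 + 89 = -213$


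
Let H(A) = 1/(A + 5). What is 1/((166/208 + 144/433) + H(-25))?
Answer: 225160/243317 ≈ 0.92538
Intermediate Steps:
H(A) = 1/(5 + A)
1/((166/208 + 144/433) + H(-25)) = 1/((166/208 + 144/433) + 1/(5 - 25)) = 1/((166*(1/208) + 144*(1/433)) + 1/(-20)) = 1/((83/104 + 144/433) - 1/20) = 1/(50915/45032 - 1/20) = 1/(243317/225160) = 225160/243317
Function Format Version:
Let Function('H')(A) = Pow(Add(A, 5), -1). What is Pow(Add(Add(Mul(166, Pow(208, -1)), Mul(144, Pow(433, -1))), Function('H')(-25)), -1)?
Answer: Rational(225160, 243317) ≈ 0.92538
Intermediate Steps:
Function('H')(A) = Pow(Add(5, A), -1)
Pow(Add(Add(Mul(166, Pow(208, -1)), Mul(144, Pow(433, -1))), Function('H')(-25)), -1) = Pow(Add(Add(Mul(166, Pow(208, -1)), Mul(144, Pow(433, -1))), Pow(Add(5, -25), -1)), -1) = Pow(Add(Add(Mul(166, Rational(1, 208)), Mul(144, Rational(1, 433))), Pow(-20, -1)), -1) = Pow(Add(Add(Rational(83, 104), Rational(144, 433)), Rational(-1, 20)), -1) = Pow(Add(Rational(50915, 45032), Rational(-1, 20)), -1) = Pow(Rational(243317, 225160), -1) = Rational(225160, 243317)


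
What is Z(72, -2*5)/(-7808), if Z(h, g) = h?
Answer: -9/976 ≈ -0.0092213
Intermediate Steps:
Z(72, -2*5)/(-7808) = 72/(-7808) = 72*(-1/7808) = -9/976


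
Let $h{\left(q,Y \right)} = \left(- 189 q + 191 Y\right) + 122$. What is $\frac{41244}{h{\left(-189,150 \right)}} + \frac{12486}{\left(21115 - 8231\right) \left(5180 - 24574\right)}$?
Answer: $\frac{5152463858313}{8057506992964} \approx 0.63946$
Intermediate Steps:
$h{\left(q,Y \right)} = 122 - 189 q + 191 Y$
$\frac{41244}{h{\left(-189,150 \right)}} + \frac{12486}{\left(21115 - 8231\right) \left(5180 - 24574\right)} = \frac{41244}{122 - -35721 + 191 \cdot 150} + \frac{12486}{\left(21115 - 8231\right) \left(5180 - 24574\right)} = \frac{41244}{122 + 35721 + 28650} + \frac{12486}{12884 \left(-19394\right)} = \frac{41244}{64493} + \frac{12486}{-249872296} = 41244 \cdot \frac{1}{64493} + 12486 \left(- \frac{1}{249872296}\right) = \frac{41244}{64493} - \frac{6243}{124936148} = \frac{5152463858313}{8057506992964}$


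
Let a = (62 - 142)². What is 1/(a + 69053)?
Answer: 1/75453 ≈ 1.3253e-5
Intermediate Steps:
a = 6400 (a = (-80)² = 6400)
1/(a + 69053) = 1/(6400 + 69053) = 1/75453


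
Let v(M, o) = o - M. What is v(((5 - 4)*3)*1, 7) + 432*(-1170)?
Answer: -505436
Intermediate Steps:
v(((5 - 4)*3)*1, 7) + 432*(-1170) = (7 - (5 - 4)*3) + 432*(-1170) = (7 - 1*3) - 505440 = (7 - 3) - 505440 = 4 - 505440 = -505436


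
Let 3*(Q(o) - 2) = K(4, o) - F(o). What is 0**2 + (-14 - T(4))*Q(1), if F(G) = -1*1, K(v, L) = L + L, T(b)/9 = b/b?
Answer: -69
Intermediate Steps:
T(b) = 9 (T(b) = 9*(b/b) = 9*1 = 9)
K(v, L) = 2*L
F(G) = -1
Q(o) = 7/3 + 2*o/3 (Q(o) = 2 + (2*o - 1*(-1))/3 = 2 + (2*o + 1)/3 = 2 + (1 + 2*o)/3 = 2 + (1/3 + 2*o/3) = 7/3 + 2*o/3)
0**2 + (-14 - T(4))*Q(1) = 0**2 + (-14 - 1*9)*(7/3 + (2/3)*1) = 0 + (-14 - 9)*(7/3 + 2/3) = 0 - 23*3 = 0 - 69 = -69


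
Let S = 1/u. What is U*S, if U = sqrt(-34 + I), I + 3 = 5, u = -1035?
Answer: -4*I*sqrt(2)/1035 ≈ -0.0054656*I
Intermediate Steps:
I = 2 (I = -3 + 5 = 2)
U = 4*I*sqrt(2) (U = sqrt(-34 + 2) = sqrt(-32) = 4*I*sqrt(2) ≈ 5.6569*I)
S = -1/1035 (S = 1/(-1035) = -1/1035 ≈ -0.00096618)
U*S = (4*I*sqrt(2))*(-1/1035) = -4*I*sqrt(2)/1035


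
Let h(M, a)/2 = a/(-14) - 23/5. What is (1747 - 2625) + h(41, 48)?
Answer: -31292/35 ≈ -894.06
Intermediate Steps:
h(M, a) = -46/5 - a/7 (h(M, a) = 2*(a/(-14) - 23/5) = 2*(a*(-1/14) - 23*⅕) = 2*(-a/14 - 23/5) = 2*(-23/5 - a/14) = -46/5 - a/7)
(1747 - 2625) + h(41, 48) = (1747 - 2625) + (-46/5 - ⅐*48) = -878 + (-46/5 - 48/7) = -878 - 562/35 = -31292/35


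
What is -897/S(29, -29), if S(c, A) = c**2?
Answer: -897/841 ≈ -1.0666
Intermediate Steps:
-897/S(29, -29) = -897/(29**2) = -897/841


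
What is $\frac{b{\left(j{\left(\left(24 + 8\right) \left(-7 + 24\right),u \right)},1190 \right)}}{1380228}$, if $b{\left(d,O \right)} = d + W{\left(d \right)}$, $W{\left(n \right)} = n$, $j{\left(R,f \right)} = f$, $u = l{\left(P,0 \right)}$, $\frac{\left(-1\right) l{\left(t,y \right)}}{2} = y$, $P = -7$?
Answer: $0$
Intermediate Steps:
$l{\left(t,y \right)} = - 2 y$
$u = 0$ ($u = \left(-2\right) 0 = 0$)
$b{\left(d,O \right)} = 2 d$ ($b{\left(d,O \right)} = d + d = 2 d$)
$\frac{b{\left(j{\left(\left(24 + 8\right) \left(-7 + 24\right),u \right)},1190 \right)}}{1380228} = \frac{2 \cdot 0}{1380228} = 0 \cdot \frac{1}{1380228} = 0$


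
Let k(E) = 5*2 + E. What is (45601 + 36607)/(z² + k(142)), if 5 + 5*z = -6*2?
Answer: 2055200/4089 ≈ 502.62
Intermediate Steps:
z = -17/5 (z = -1 + (-6*2)/5 = -1 + (⅕)*(-12) = -1 - 12/5 = -17/5 ≈ -3.4000)
k(E) = 10 + E
(45601 + 36607)/(z² + k(142)) = (45601 + 36607)/((-17/5)² + (10 + 142)) = 82208/(289/25 + 152) = 82208/(4089/25) = 82208*(25/4089) = 2055200/4089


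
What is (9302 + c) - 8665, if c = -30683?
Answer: -30046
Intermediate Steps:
(9302 + c) - 8665 = (9302 - 30683) - 8665 = -21381 - 8665 = -30046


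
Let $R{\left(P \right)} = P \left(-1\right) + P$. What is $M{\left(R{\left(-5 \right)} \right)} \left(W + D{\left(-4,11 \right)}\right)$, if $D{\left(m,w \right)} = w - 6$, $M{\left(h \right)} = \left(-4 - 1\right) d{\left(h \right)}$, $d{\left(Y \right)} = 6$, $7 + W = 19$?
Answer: $-510$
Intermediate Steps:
$W = 12$ ($W = -7 + 19 = 12$)
$R{\left(P \right)} = 0$ ($R{\left(P \right)} = - P + P = 0$)
$M{\left(h \right)} = -30$ ($M{\left(h \right)} = \left(-4 - 1\right) 6 = \left(-5\right) 6 = -30$)
$D{\left(m,w \right)} = -6 + w$
$M{\left(R{\left(-5 \right)} \right)} \left(W + D{\left(-4,11 \right)}\right) = - 30 \left(12 + \left(-6 + 11\right)\right) = - 30 \left(12 + 5\right) = \left(-30\right) 17 = -510$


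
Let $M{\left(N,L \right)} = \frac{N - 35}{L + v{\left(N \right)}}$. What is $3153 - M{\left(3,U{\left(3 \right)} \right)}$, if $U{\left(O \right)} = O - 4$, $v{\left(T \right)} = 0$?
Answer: $3121$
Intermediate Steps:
$U{\left(O \right)} = -4 + O$
$M{\left(N,L \right)} = \frac{-35 + N}{L}$ ($M{\left(N,L \right)} = \frac{N - 35}{L + 0} = \frac{-35 + N}{L}$)
$3153 - M{\left(3,U{\left(3 \right)} \right)} = 3153 - \frac{-35 + 3}{-4 + 3} = 3153 - \frac{1}{-1} \left(-32\right) = 3153 - \left(-1\right) \left(-32\right) = 3153 - 32 = 3121$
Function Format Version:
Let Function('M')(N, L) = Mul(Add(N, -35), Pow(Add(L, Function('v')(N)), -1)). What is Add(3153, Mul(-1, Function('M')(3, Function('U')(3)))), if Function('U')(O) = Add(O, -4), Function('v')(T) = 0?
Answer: 3121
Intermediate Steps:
Function('U')(O) = Add(-4, O)
Function('M')(N, L) = Mul(Pow(L, -1), Add(-35, N)) (Function('M')(N, L) = Mul(Add(N, -35), Pow(Add(L, 0), -1)) = Mul(Add(-35, N), Pow(L, -1)) = Mul(Pow(L, -1), Add(-35, N)))
Add(3153, Mul(-1, Function('M')(3, Function('U')(3)))) = Add(3153, Mul(-1, Mul(Pow(Add(-4, 3), -1), Add(-35, 3)))) = Add(3153, Mul(-1, Mul(Pow(-1, -1), -32))) = Add(3153, Mul(-1, Mul(-1, -32))) = Add(3153, Mul(-1, 32)) = Add(3153, -32) = 3121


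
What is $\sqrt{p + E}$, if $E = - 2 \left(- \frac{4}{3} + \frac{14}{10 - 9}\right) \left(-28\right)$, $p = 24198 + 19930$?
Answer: $\frac{4 \sqrt{25221}}{3} \approx 211.75$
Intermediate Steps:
$p = 44128$
$E = \frac{2128}{3}$ ($E = - 2 \left(\left(-4\right) \frac{1}{3} + \frac{14}{10 - 9}\right) \left(-28\right) = - 2 \left(- \frac{4}{3} + \frac{14}{1}\right) \left(-28\right) = - 2 \left(- \frac{4}{3} + 14 \cdot 1\right) \left(-28\right) = - 2 \left(- \frac{4}{3} + 14\right) \left(-28\right) = \left(-2\right) \frac{38}{3} \left(-28\right) = \left(- \frac{76}{3}\right) \left(-28\right) = \frac{2128}{3} \approx 709.33$)
$\sqrt{p + E} = \sqrt{44128 + \frac{2128}{3}} = \sqrt{\frac{134512}{3}} = \frac{4 \sqrt{25221}}{3}$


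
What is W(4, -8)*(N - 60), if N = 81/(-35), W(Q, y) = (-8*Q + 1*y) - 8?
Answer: 104688/35 ≈ 2991.1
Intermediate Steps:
W(Q, y) = -8 + y - 8*Q (W(Q, y) = (-8*Q + y) - 8 = (y - 8*Q) - 8 = -8 + y - 8*Q)
N = -81/35 (N = 81*(-1/35) = -81/35 ≈ -2.3143)
W(4, -8)*(N - 60) = (-8 - 8 - 8*4)*(-81/35 - 60) = (-8 - 8 - 32)*(-2181/35) = -48*(-2181/35) = 104688/35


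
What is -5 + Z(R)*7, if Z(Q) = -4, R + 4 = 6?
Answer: -33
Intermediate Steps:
R = 2 (R = -4 + 6 = 2)
-5 + Z(R)*7 = -5 - 4*7 = -5 - 28 = -33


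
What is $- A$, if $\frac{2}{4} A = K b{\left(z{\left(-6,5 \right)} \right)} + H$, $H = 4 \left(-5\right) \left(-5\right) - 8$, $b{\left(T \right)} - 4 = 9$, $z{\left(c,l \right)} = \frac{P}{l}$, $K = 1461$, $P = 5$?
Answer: $-38170$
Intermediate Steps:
$z{\left(c,l \right)} = \frac{5}{l}$
$b{\left(T \right)} = 13$ ($b{\left(T \right)} = 4 + 9 = 13$)
$H = 92$ ($H = \left(-20\right) \left(-5\right) - 8 = 100 - 8 = 92$)
$A = 38170$ ($A = 2 \left(1461 \cdot 13 + 92\right) = 2 \left(18993 + 92\right) = 2 \cdot 19085 = 38170$)
$- A = \left(-1\right) 38170 = -38170$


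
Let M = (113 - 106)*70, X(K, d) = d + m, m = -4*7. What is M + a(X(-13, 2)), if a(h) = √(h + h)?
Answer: 490 + 2*I*√13 ≈ 490.0 + 7.2111*I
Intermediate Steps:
m = -28
X(K, d) = -28 + d (X(K, d) = d - 28 = -28 + d)
M = 490 (M = 7*70 = 490)
a(h) = √2*√h (a(h) = √(2*h) = √2*√h)
M + a(X(-13, 2)) = 490 + √2*√(-28 + 2) = 490 + √2*√(-26) = 490 + √2*(I*√26) = 490 + 2*I*√13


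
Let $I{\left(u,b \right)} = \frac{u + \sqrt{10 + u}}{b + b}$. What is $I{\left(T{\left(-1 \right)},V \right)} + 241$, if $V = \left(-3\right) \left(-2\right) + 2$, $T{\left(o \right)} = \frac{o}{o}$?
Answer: $\frac{3857}{16} + \frac{\sqrt{11}}{16} \approx 241.27$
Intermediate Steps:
$T{\left(o \right)} = 1$
$V = 8$ ($V = 6 + 2 = 8$)
$I{\left(u,b \right)} = \frac{u + \sqrt{10 + u}}{2 b}$
$I{\left(T{\left(-1 \right)},V \right)} + 241 = \frac{1 + \sqrt{10 + 1}}{2 \cdot 8} + 241 = \frac{1}{2} \cdot \frac{1}{8} \left(1 + \sqrt{11}\right) + 241 = \left(\frac{1}{16} + \frac{\sqrt{11}}{16}\right) + 241 = \frac{3857}{16} + \frac{\sqrt{11}}{16}$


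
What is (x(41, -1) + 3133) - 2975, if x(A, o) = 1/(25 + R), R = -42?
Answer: 2685/17 ≈ 157.94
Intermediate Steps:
x(A, o) = -1/17 (x(A, o) = 1/(25 - 42) = 1/(-17) = -1/17)
(x(41, -1) + 3133) - 2975 = (-1/17 + 3133) - 2975 = 53260/17 - 2975 = 2685/17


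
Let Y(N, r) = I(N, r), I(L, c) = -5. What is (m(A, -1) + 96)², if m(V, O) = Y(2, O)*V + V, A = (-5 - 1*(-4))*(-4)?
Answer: 6400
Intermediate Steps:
Y(N, r) = -5
A = 4 (A = (-5 + 4)*(-4) = -1*(-4) = 4)
m(V, O) = -4*V (m(V, O) = -5*V + V = -4*V)
(m(A, -1) + 96)² = (-4*4 + 96)² = (-16 + 96)² = 80² = 6400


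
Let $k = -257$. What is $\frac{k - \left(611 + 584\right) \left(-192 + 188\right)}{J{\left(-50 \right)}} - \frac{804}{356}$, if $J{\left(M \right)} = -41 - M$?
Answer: $\frac{400738}{801} \approx 500.3$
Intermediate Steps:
$\frac{k - \left(611 + 584\right) \left(-192 + 188\right)}{J{\left(-50 \right)}} - \frac{804}{356} = \frac{-257 - \left(611 + 584\right) \left(-192 + 188\right)}{-41 - -50} - \frac{804}{356} = \frac{-257 - 1195 \left(-4\right)}{-41 + 50} - \frac{201}{89} = \frac{-257 - -4780}{9} - \frac{201}{89} = \left(-257 + 4780\right) \frac{1}{9} - \frac{201}{89} = 4523 \cdot \frac{1}{9} - \frac{201}{89} = \frac{4523}{9} - \frac{201}{89} = \frac{400738}{801}$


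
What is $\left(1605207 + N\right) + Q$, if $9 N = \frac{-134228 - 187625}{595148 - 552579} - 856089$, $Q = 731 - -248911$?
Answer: $\frac{674188429235}{383121} \approx 1.7597 \cdot 10^{6}$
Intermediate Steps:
$Q = 249642$ ($Q = 731 + 248911 = 249642$)
$N = - \frac{36443174494}{383121}$ ($N = \frac{\frac{-134228 - 187625}{595148 - 552579} - 856089}{9} = \frac{- \frac{321853}{42569} - 856089}{9} = \frac{1}{9} \left(- \frac{36443174494}{42569}\right) = - \frac{36443174494}{383121} \approx -95122.0$)
$\left(1605207 + N\right) + Q = \left(1605207 - \frac{36443174494}{383121}\right) + 249642 = \frac{578545336553}{383121} + 249642 = \frac{674188429235}{383121}$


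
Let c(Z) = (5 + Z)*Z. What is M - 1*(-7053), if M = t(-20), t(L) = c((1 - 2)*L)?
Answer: 7553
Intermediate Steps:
c(Z) = Z*(5 + Z)
t(L) = -L*(5 - L) (t(L) = ((1 - 2)*L)*(5 + (1 - 2)*L) = (-L)*(5 - L) = -L*(5 - L))
M = 500 (M = -20*(-5 - 20) = -20*(-25) = 500)
M - 1*(-7053) = 500 - 1*(-7053) = 500 + 7053 = 7553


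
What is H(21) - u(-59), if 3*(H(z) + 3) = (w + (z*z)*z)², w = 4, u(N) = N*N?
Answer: 85829773/3 ≈ 2.8610e+7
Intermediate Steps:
u(N) = N²
H(z) = -3 + (4 + z³)²/3 (H(z) = -3 + (4 + (z*z)*z)²/3 = -3 + (4 + z²*z)²/3 = -3 + (4 + z³)²/3)
H(21) - u(-59) = (-3 + (4 + 21³)²/3) - 1*(-59)² = (-3 + (4 + 9261)²/3) - 1*3481 = (-3 + (⅓)*9265²) - 3481 = (-3 + (⅓)*85840225) - 3481 = (-3 + 85840225/3) - 3481 = 85840216/3 - 3481 = 85829773/3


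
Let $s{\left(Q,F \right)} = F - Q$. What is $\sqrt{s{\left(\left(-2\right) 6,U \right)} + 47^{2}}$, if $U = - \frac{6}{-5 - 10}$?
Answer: $\frac{\sqrt{55535}}{5} \approx 47.132$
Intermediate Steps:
$U = \frac{2}{5}$ ($U = - \frac{6}{-15} = \left(-6\right) \left(- \frac{1}{15}\right) = \frac{2}{5} \approx 0.4$)
$\sqrt{s{\left(\left(-2\right) 6,U \right)} + 47^{2}} = \sqrt{\left(\frac{2}{5} - \left(-2\right) 6\right) + 47^{2}} = \sqrt{\left(\frac{2}{5} - -12\right) + 2209} = \sqrt{\left(\frac{2}{5} + 12\right) + 2209} = \sqrt{\frac{62}{5} + 2209} = \sqrt{\frac{11107}{5}} = \frac{\sqrt{55535}}{5}$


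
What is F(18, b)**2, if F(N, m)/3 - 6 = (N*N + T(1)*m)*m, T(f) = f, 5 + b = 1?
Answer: 14607684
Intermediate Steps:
b = -4 (b = -5 + 1 = -4)
F(N, m) = 18 + 3*m*(m + N**2) (F(N, m) = 18 + 3*((N*N + 1*m)*m) = 18 + 3*((N**2 + m)*m) = 18 + 3*((m + N**2)*m) = 18 + 3*(m*(m + N**2)) = 18 + 3*m*(m + N**2))
F(18, b)**2 = (18 + 3*(-4)**2 + 3*(-4)*18**2)**2 = (18 + 3*16 + 3*(-4)*324)**2 = (18 + 48 - 3888)**2 = (-3822)**2 = 14607684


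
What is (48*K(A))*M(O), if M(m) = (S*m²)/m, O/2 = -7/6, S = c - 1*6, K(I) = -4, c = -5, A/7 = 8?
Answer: -4928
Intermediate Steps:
A = 56 (A = 7*8 = 56)
S = -11 (S = -5 - 1*6 = -5 - 6 = -11)
O = -7/3 (O = 2*(-7/6) = -7/3 ≈ -2.3333)
M(m) = -11*m (M(m) = (-11*m²)/m = -11*m)
(48*K(A))*M(O) = (48*(-4))*(-11*(-7/3)) = -192*77/3 = -4928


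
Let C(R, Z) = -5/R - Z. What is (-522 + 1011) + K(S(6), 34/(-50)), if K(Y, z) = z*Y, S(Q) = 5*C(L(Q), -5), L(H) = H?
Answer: 2849/6 ≈ 474.83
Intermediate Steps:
C(R, Z) = -Z - 5/R
S(Q) = 25 - 25/Q (S(Q) = 5*(-1*(-5) - 5/Q) = 5*(5 - 5/Q) = 25 - 25/Q)
K(Y, z) = Y*z
(-522 + 1011) + K(S(6), 34/(-50)) = (-522 + 1011) + (25 - 25/6)*(34/(-50)) = 489 + (25 - 25*⅙)*(34*(-1/50)) = 489 + (25 - 25/6)*(-17/25) = 489 + (125/6)*(-17/25) = 489 - 85/6 = 2849/6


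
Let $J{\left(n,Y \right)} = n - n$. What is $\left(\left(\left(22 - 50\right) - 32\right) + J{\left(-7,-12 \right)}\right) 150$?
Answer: $-9000$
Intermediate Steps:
$J{\left(n,Y \right)} = 0$
$\left(\left(\left(22 - 50\right) - 32\right) + J{\left(-7,-12 \right)}\right) 150 = \left(\left(\left(22 - 50\right) - 32\right) + 0\right) 150 = \left(\left(-28 - 32\right) + 0\right) 150 = \left(-60 + 0\right) 150 = \left(-60\right) 150 = -9000$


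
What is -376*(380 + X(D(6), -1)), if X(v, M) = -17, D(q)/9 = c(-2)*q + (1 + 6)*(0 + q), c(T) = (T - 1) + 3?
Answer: -136488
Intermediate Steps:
c(T) = 2 + T (c(T) = (-1 + T) + 3 = 2 + T)
D(q) = 63*q (D(q) = 9*((2 - 2)*q + (1 + 6)*(0 + q)) = 9*(0*q + 7*q) = 9*(0 + 7*q) = 9*(7*q) = 63*q)
-376*(380 + X(D(6), -1)) = -376*(380 - 17) = -376*363 = -136488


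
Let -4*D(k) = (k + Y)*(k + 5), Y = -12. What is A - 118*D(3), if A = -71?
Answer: -2195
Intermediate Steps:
D(k) = -(-12 + k)*(5 + k)/4 (D(k) = -(k - 12)*(k + 5)/4 = -(-12 + k)*(5 + k)/4)
A - 118*D(3) = -71 - 118*(15 - 1/4*3**2 + (7/4)*3) = -71 - 118*(15 - 1/4*9 + 21/4) = -71 - 118*(15 - 9/4 + 21/4) = -71 - 118*18 = -71 - 2124 = -2195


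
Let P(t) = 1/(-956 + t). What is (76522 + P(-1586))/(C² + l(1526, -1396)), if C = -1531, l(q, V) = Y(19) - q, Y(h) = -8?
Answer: 64839641/1984816478 ≈ 0.032668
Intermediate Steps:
l(q, V) = -8 - q
(76522 + P(-1586))/(C² + l(1526, -1396)) = (76522 + 1/(-956 - 1586))/((-1531)² + (-8 - 1*1526)) = (76522 + 1/(-2542))/(2343961 + (-8 - 1526)) = (76522 - 1/2542)/(2343961 - 1534) = (194518923/2542)/2342427 = (194518923/2542)*(1/2342427) = 64839641/1984816478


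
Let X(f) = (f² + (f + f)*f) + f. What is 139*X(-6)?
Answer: 14178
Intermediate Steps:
X(f) = f + 3*f² (X(f) = (f² + (2*f)*f) + f = (f² + 2*f²) + f = 3*f² + f = f + 3*f²)
139*X(-6) = 139*(-6*(1 + 3*(-6))) = 139*(-6*(1 - 18)) = 139*(-6*(-17)) = 139*102 = 14178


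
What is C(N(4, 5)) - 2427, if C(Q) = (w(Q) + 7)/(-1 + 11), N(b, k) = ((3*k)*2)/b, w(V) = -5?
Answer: -12134/5 ≈ -2426.8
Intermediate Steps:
N(b, k) = 6*k/b (N(b, k) = (6*k)/b = 6*k/b)
C(Q) = ⅕ (C(Q) = (-5 + 7)/(-1 + 11) = 2/10 = 2*(⅒) = ⅕)
C(N(4, 5)) - 2427 = ⅕ - 2427 = -12134/5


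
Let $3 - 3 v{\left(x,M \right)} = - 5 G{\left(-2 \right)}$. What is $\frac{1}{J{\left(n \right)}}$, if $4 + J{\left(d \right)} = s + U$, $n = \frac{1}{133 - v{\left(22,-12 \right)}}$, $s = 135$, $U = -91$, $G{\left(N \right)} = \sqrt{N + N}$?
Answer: $\frac{1}{40} \approx 0.025$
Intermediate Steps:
$G{\left(N \right)} = \sqrt{2} \sqrt{N}$ ($G{\left(N \right)} = \sqrt{2 N} = \sqrt{2} \sqrt{N}$)
$v{\left(x,M \right)} = 1 + \frac{10 i}{3}$ ($v{\left(x,M \right)} = 1 - \frac{\left(-5\right) \sqrt{2} \sqrt{-2}}{3} = 1 - \frac{\left(-5\right) \sqrt{2} i \sqrt{2}}{3} = 1 - \frac{\left(-5\right) 2 i}{3} = 1 - \frac{\left(-10\right) i}{3} = 1 + \frac{10 i}{3}$)
$n = \frac{9 \left(132 + \frac{10 i}{3}\right)}{156916}$ ($n = \frac{1}{133 - \left(1 + \frac{10 i}{3}\right)} = \frac{1}{132 - \frac{10 i}{3}} = \frac{9 \left(132 + \frac{10 i}{3}\right)}{156916} \approx 0.0075709 + 0.00019119 i$)
$J{\left(d \right)} = 40$ ($J{\left(d \right)} = -4 + \left(135 - 91\right) = -4 + 44 = 40$)
$\frac{1}{J{\left(n \right)}} = \frac{1}{40}$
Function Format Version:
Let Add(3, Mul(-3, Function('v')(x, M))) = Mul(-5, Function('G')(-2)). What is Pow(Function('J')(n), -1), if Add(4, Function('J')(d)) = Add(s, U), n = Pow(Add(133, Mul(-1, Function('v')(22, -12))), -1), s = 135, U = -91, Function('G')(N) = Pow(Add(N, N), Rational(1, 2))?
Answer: Rational(1, 40) ≈ 0.025000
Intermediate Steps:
Function('G')(N) = Mul(Pow(2, Rational(1, 2)), Pow(N, Rational(1, 2))) (Function('G')(N) = Pow(Mul(2, N), Rational(1, 2)) = Mul(Pow(2, Rational(1, 2)), Pow(N, Rational(1, 2))))
Function('v')(x, M) = Add(1, Mul(Rational(10, 3), I)) (Function('v')(x, M) = Add(1, Mul(Rational(-1, 3), Mul(-5, Mul(Pow(2, Rational(1, 2)), Pow(-2, Rational(1, 2)))))) = Add(1, Mul(Rational(-1, 3), Mul(-5, Mul(Pow(2, Rational(1, 2)), Mul(I, Pow(2, Rational(1, 2))))))) = Add(1, Mul(Rational(-1, 3), Mul(-5, Mul(2, I)))) = Add(1, Mul(Rational(-1, 3), Mul(-10, I))) = Add(1, Mul(Rational(10, 3), I)))
n = Mul(Rational(9, 156916), Add(132, Mul(Rational(10, 3), I))) (n = Pow(Add(133, Mul(-1, Add(1, Mul(Rational(10, 3), I)))), -1) = Pow(Add(133, Add(-1, Mul(Rational(-10, 3), I))), -1) = Pow(Add(132, Mul(Rational(-10, 3), I)), -1) = Mul(Rational(9, 156916), Add(132, Mul(Rational(10, 3), I))) ≈ Add(0.0075709, Mul(0.00019119, I)))
Function('J')(d) = 40 (Function('J')(d) = Add(-4, Add(135, -91)) = Add(-4, 44) = 40)
Pow(Function('J')(n), -1) = Pow(40, -1) = Rational(1, 40)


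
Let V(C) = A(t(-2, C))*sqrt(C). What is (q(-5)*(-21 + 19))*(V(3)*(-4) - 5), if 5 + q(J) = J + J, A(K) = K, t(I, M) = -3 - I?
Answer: -150 + 120*sqrt(3) ≈ 57.846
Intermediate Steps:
q(J) = -5 + 2*J (q(J) = -5 + (J + J) = -5 + 2*J)
V(C) = -sqrt(C) (V(C) = (-3 - 1*(-2))*sqrt(C) = (-3 + 2)*sqrt(C) = -sqrt(C))
(q(-5)*(-21 + 19))*(V(3)*(-4) - 5) = ((-5 + 2*(-5))*(-21 + 19))*(-sqrt(3)*(-4) - 5) = ((-5 - 10)*(-2))*(4*sqrt(3) - 5) = (-15*(-2))*(-5 + 4*sqrt(3)) = 30*(-5 + 4*sqrt(3)) = -150 + 120*sqrt(3)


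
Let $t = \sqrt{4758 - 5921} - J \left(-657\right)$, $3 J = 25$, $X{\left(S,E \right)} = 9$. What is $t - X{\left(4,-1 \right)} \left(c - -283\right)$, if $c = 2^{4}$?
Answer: $2784 + i \sqrt{1163} \approx 2784.0 + 34.103 i$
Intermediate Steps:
$c = 16$
$J = \frac{25}{3}$ ($J = \frac{1}{3} \cdot 25 = \frac{25}{3} \approx 8.3333$)
$t = 5475 + i \sqrt{1163}$ ($t = \sqrt{4758 - 5921} - \frac{25}{3} \left(-657\right) = \sqrt{-1163} - -5475 = i \sqrt{1163} + 5475 = 5475 + i \sqrt{1163} \approx 5475.0 + 34.103 i$)
$t - X{\left(4,-1 \right)} \left(c - -283\right) = \left(5475 + i \sqrt{1163}\right) - 9 \left(16 - -283\right) = \left(5475 + i \sqrt{1163}\right) - 9 \left(16 + 283\right) = \left(5475 + i \sqrt{1163}\right) - 9 \cdot 299 = \left(5475 + i \sqrt{1163}\right) - 2691 = 2784 + i \sqrt{1163}$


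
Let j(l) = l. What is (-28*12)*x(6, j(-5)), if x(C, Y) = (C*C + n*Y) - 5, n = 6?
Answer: -336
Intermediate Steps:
x(C, Y) = -5 + C² + 6*Y (x(C, Y) = (C*C + 6*Y) - 5 = (C² + 6*Y) - 5 = -5 + C² + 6*Y)
(-28*12)*x(6, j(-5)) = (-28*12)*(-5 + 6² + 6*(-5)) = -336*(-5 + 36 - 30) = -336*1 = -336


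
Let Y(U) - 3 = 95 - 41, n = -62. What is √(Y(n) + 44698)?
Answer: √44755 ≈ 211.55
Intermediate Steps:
Y(U) = 57 (Y(U) = 3 + (95 - 41) = 3 + 54 = 57)
√(Y(n) + 44698) = √(57 + 44698) = √44755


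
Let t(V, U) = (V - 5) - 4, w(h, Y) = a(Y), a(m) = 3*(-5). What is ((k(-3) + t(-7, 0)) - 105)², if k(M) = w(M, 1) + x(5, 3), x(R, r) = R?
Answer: 17161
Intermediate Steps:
a(m) = -15
w(h, Y) = -15
t(V, U) = -9 + V (t(V, U) = (-5 + V) - 4 = -9 + V)
k(M) = -10 (k(M) = -15 + 5 = -10)
((k(-3) + t(-7, 0)) - 105)² = ((-10 + (-9 - 7)) - 105)² = ((-10 - 16) - 105)² = (-26 - 105)² = (-131)² = 17161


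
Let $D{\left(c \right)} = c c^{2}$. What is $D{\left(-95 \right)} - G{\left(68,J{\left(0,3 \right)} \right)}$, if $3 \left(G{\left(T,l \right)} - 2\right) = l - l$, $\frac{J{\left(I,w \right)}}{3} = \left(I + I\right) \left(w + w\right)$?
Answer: $-857377$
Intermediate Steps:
$D{\left(c \right)} = c^{3}$
$J{\left(I,w \right)} = 12 I w$ ($J{\left(I,w \right)} = 3 \left(I + I\right) \left(w + w\right) = 3 \cdot 2 I 2 w = 3 \cdot 4 I w = 12 I w$)
$G{\left(T,l \right)} = 2$ ($G{\left(T,l \right)} = 2 + \frac{l - l}{3} = 2 + \frac{1}{3} \cdot 0 = 2 + 0 = 2$)
$D{\left(-95 \right)} - G{\left(68,J{\left(0,3 \right)} \right)} = \left(-95\right)^{3} - 2 = -857375 - 2 = -857377$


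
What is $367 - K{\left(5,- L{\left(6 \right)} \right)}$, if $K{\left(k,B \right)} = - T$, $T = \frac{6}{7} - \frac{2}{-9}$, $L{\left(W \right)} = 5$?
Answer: $\frac{23189}{63} \approx 368.08$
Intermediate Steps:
$T = \frac{68}{63}$ ($T = 6 \cdot \frac{1}{7} - - \frac{2}{9} = \frac{6}{7} + \frac{2}{9} = \frac{68}{63} \approx 1.0794$)
$K{\left(k,B \right)} = - \frac{68}{63}$ ($K{\left(k,B \right)} = \left(-1\right) \frac{68}{63} = - \frac{68}{63}$)
$367 - K{\left(5,- L{\left(6 \right)} \right)} = 367 - - \frac{68}{63} = 367 + \frac{68}{63} = \frac{23189}{63}$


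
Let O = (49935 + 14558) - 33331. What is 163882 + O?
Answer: 195044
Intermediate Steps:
O = 31162 (O = 64493 - 33331 = 31162)
163882 + O = 163882 + 31162 = 195044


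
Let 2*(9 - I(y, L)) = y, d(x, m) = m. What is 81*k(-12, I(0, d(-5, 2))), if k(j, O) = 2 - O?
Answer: -567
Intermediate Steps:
I(y, L) = 9 - y/2
81*k(-12, I(0, d(-5, 2))) = 81*(2 - (9 - ½*0)) = 81*(2 - (9 + 0)) = 81*(2 - 1*9) = 81*(2 - 9) = 81*(-7) = -567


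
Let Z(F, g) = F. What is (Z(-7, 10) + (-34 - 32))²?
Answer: 5329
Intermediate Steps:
(Z(-7, 10) + (-34 - 32))² = (-7 + (-34 - 32))² = (-7 - 66)² = (-73)² = 5329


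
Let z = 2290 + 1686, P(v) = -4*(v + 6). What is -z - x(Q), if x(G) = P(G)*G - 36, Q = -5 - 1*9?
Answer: -3492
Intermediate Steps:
P(v) = -24 - 4*v (P(v) = -4*(6 + v) = -24 - 4*v)
Q = -14 (Q = -5 - 9 = -14)
z = 3976
x(G) = -36 + G*(-24 - 4*G) (x(G) = (-24 - 4*G)*G - 36 = G*(-24 - 4*G) - 36 = -36 + G*(-24 - 4*G))
-z - x(Q) = -1*3976 - (-36 - 4*(-14)*(6 - 14)) = -3976 - (-36 - 4*(-14)*(-8)) = -3976 - (-36 - 448) = -3976 - 1*(-484) = -3976 + 484 = -3492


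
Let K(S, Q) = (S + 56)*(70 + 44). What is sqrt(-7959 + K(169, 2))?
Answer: sqrt(17691) ≈ 133.01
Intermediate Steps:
K(S, Q) = 6384 + 114*S (K(S, Q) = (56 + S)*114 = 6384 + 114*S)
sqrt(-7959 + K(169, 2)) = sqrt(-7959 + (6384 + 114*169)) = sqrt(-7959 + (6384 + 19266)) = sqrt(-7959 + 25650) = sqrt(17691)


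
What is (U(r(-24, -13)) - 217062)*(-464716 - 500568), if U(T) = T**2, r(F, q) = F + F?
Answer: 207302461272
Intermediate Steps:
r(F, q) = 2*F
(U(r(-24, -13)) - 217062)*(-464716 - 500568) = ((2*(-24))**2 - 217062)*(-464716 - 500568) = ((-48)**2 - 217062)*(-965284) = (2304 - 217062)*(-965284) = -214758*(-965284) = 207302461272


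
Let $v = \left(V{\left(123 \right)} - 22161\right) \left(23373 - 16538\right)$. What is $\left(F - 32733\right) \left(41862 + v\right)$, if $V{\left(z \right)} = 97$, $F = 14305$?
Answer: $2778308071384$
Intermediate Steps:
$v = -150807440$ ($v = \left(97 - 22161\right) \left(23373 - 16538\right) = \left(-22064\right) 6835 = -150807440$)
$\left(F - 32733\right) \left(41862 + v\right) = \left(14305 - 32733\right) \left(41862 - 150807440\right) = \left(-18428\right) \left(-150765578\right) = 2778308071384$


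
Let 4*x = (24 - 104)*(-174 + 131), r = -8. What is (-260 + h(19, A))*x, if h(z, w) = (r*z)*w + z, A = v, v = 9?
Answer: -1383740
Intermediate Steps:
A = 9
h(z, w) = z - 8*w*z (h(z, w) = (-8*z)*w + z = -8*w*z + z = z - 8*w*z)
x = 860 (x = ((24 - 104)*(-174 + 131))/4 = (-80*(-43))/4 = (1/4)*3440 = 860)
(-260 + h(19, A))*x = (-260 + 19*(1 - 8*9))*860 = (-260 + 19*(1 - 72))*860 = (-260 + 19*(-71))*860 = (-260 - 1349)*860 = -1609*860 = -1383740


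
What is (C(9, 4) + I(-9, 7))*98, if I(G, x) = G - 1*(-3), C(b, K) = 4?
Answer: -196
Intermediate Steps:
I(G, x) = 3 + G (I(G, x) = G + 3 = 3 + G)
(C(9, 4) + I(-9, 7))*98 = (4 + (3 - 9))*98 = (4 - 6)*98 = -2*98 = -196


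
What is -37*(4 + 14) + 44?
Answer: -622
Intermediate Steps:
-37*(4 + 14) + 44 = -37*18 + 44 = -666 + 44 = -622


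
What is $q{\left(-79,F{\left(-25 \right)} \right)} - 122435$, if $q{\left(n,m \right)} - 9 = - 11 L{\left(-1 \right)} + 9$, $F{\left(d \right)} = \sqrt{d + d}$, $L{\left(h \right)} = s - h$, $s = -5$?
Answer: $-122373$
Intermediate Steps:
$L{\left(h \right)} = -5 - h$
$F{\left(d \right)} = \sqrt{2} \sqrt{d}$ ($F{\left(d \right)} = \sqrt{2 d} = \sqrt{2} \sqrt{d}$)
$q{\left(n,m \right)} = 62$ ($q{\left(n,m \right)} = 9 - \left(-9 + 11 \left(-5 - -1\right)\right) = 9 - \left(-9 + 11 \left(-5 + 1\right)\right) = 9 + \left(\left(-11\right) \left(-4\right) + 9\right) = 9 + \left(44 + 9\right) = 9 + 53 = 62$)
$q{\left(-79,F{\left(-25 \right)} \right)} - 122435 = 62 - 122435 = -122373$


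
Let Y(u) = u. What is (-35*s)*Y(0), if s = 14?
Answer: 0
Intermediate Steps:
(-35*s)*Y(0) = -35*14*0 = -490*0 = 0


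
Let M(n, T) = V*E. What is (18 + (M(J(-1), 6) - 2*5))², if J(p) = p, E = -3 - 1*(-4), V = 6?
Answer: 196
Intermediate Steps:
E = 1 (E = -3 + 4 = 1)
M(n, T) = 6 (M(n, T) = 6*1 = 6)
(18 + (M(J(-1), 6) - 2*5))² = (18 + (6 - 2*5))² = (18 + (6 - 10))² = (18 - 4)² = 14² = 196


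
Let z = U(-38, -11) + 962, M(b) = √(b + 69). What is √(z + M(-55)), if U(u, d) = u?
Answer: √(924 + √14) ≈ 30.459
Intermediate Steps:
M(b) = √(69 + b)
z = 924 (z = -38 + 962 = 924)
√(z + M(-55)) = √(924 + √(69 - 55)) = √(924 + √14)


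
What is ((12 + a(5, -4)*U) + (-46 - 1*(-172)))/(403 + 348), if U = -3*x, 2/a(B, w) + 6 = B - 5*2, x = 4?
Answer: 1542/8261 ≈ 0.18666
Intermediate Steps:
a(B, w) = 2/(-16 + B) (a(B, w) = 2/(-6 + (B - 5*2)) = 2/(-6 + (B - 10)) = 2/(-6 + (-10 + B)) = 2/(-16 + B))
U = -12 (U = -3*4 = -12)
((12 + a(5, -4)*U) + (-46 - 1*(-172)))/(403 + 348) = ((12 + (2/(-16 + 5))*(-12)) + (-46 - 1*(-172)))/(403 + 348) = ((12 + (2/(-11))*(-12)) + (-46 + 172))/751 = ((12 + (2*(-1/11))*(-12)) + 126)*(1/751) = ((12 - 2/11*(-12)) + 126)*(1/751) = ((12 + 24/11) + 126)*(1/751) = (156/11 + 126)*(1/751) = (1542/11)*(1/751) = 1542/8261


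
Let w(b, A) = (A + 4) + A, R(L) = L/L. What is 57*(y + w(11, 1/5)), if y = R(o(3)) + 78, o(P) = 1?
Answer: 23769/5 ≈ 4753.8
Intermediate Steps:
R(L) = 1
w(b, A) = 4 + 2*A (w(b, A) = (4 + A) + A = 4 + 2*A)
y = 79 (y = 1 + 78 = 79)
57*(y + w(11, 1/5)) = 57*(79 + (4 + 2/5)) = 57*(79 + 22/5) = 57*(417/5) = 23769/5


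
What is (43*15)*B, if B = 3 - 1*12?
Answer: -5805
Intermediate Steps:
B = -9 (B = 3 - 12 = -9)
(43*15)*B = (43*15)*(-9) = 645*(-9) = -5805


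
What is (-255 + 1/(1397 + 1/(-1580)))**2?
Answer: 316799520250786225/4871992293081 ≈ 65025.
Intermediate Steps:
(-255 + 1/(1397 + 1/(-1580)))**2 = (-255 + 1/(1397 - 1/1580))**2 = (-255 + 1/(2207259/1580))**2 = (-255 + 1580/2207259)**2 = (-562849465/2207259)**2 = 316799520250786225/4871992293081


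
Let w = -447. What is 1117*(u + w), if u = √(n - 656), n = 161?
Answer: -499299 + 3351*I*√55 ≈ -4.993e+5 + 24852.0*I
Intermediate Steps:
u = 3*I*√55 (u = √(161 - 656) = √(-495) = 3*I*√55 ≈ 22.249*I)
1117*(u + w) = 1117*(3*I*√55 - 447) = 1117*(-447 + 3*I*√55) = -499299 + 3351*I*√55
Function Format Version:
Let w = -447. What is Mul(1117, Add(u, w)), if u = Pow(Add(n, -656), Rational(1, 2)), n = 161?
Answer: Add(-499299, Mul(3351, I, Pow(55, Rational(1, 2)))) ≈ Add(-4.9930e+5, Mul(24852., I))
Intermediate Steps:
u = Mul(3, I, Pow(55, Rational(1, 2))) (u = Pow(Add(161, -656), Rational(1, 2)) = Pow(-495, Rational(1, 2)) = Mul(3, I, Pow(55, Rational(1, 2))) ≈ Mul(22.249, I))
Mul(1117, Add(u, w)) = Mul(1117, Add(Mul(3, I, Pow(55, Rational(1, 2))), -447)) = Mul(1117, Add(-447, Mul(3, I, Pow(55, Rational(1, 2))))) = Add(-499299, Mul(3351, I, Pow(55, Rational(1, 2))))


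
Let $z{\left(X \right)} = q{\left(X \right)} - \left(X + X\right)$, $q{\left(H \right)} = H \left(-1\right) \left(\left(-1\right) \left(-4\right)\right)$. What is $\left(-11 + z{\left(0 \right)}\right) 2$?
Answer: $-22$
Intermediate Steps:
$q{\left(H \right)} = - 4 H$ ($q{\left(H \right)} = - H 4 = - 4 H$)
$z{\left(X \right)} = - 6 X$ ($z{\left(X \right)} = - 4 X - \left(X + X\right) = - 4 X - 2 X = - 6 X$)
$\left(-11 + z{\left(0 \right)}\right) 2 = \left(-11 - 0\right) 2 = \left(-11 + 0\right) 2 = \left(-11\right) 2 = -22$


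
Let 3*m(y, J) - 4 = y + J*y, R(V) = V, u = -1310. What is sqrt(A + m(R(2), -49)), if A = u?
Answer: I*sqrt(12066)/3 ≈ 36.615*I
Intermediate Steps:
m(y, J) = 4/3 + y/3 + J*y/3 (m(y, J) = 4/3 + (y + J*y)/3 = 4/3 + (y/3 + J*y/3) = 4/3 + y/3 + J*y/3)
A = -1310
sqrt(A + m(R(2), -49)) = sqrt(-1310 + (4/3 + (1/3)*2 + (1/3)*(-49)*2)) = sqrt(-1310 + (4/3 + 2/3 - 98/3)) = sqrt(-1310 - 92/3) = sqrt(-4022/3) = I*sqrt(12066)/3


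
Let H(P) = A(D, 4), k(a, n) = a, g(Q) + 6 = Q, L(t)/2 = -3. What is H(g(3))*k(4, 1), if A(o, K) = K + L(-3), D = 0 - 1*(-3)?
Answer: -8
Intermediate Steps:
L(t) = -6 (L(t) = 2*(-3) = -6)
g(Q) = -6 + Q
D = 3 (D = 0 + 3 = 3)
A(o, K) = -6 + K (A(o, K) = K - 6 = -6 + K)
H(P) = -2 (H(P) = -6 + 4 = -2)
H(g(3))*k(4, 1) = -2*4 = -8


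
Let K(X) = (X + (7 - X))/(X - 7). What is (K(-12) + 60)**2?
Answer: 1283689/361 ≈ 3555.9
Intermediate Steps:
K(X) = 7/(-7 + X)
(K(-12) + 60)**2 = (7/(-7 - 12) + 60)**2 = (7/(-19) + 60)**2 = (7*(-1/19) + 60)**2 = (-7/19 + 60)**2 = (1133/19)**2 = 1283689/361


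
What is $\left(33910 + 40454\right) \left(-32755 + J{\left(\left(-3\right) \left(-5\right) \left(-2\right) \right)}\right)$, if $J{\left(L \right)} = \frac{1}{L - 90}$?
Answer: $- \frac{24357934397}{10} \approx -2.4358 \cdot 10^{9}$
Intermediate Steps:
$J{\left(L \right)} = \frac{1}{-90 + L}$
$\left(33910 + 40454\right) \left(-32755 + J{\left(\left(-3\right) \left(-5\right) \left(-2\right) \right)}\right) = \left(33910 + 40454\right) \left(-32755 + \frac{1}{-90 + \left(-3\right) \left(-5\right) \left(-2\right)}\right) = 74364 \left(-32755 + \frac{1}{-90 + 15 \left(-2\right)}\right) = 74364 \left(-32755 + \frac{1}{-90 - 30}\right) = 74364 \left(-32755 + \frac{1}{-120}\right) = 74364 \left(-32755 - \frac{1}{120}\right) = 74364 \left(- \frac{3930601}{120}\right) = - \frac{24357934397}{10}$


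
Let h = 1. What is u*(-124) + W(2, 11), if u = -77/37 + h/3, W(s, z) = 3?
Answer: 24389/111 ≈ 219.72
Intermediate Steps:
u = -194/111 (u = -77/37 + 1/3 = -194/111 ≈ -1.7477)
u*(-124) + W(2, 11) = -194/111*(-124) + 3 = 24056/111 + 3 = 24389/111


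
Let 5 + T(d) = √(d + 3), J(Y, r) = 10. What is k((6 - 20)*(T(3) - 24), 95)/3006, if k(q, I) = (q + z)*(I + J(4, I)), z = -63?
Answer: 12005/1002 - 245*√6/501 ≈ 10.783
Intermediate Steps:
T(d) = -5 + √(3 + d) (T(d) = -5 + √(d + 3) = -5 + √(3 + d))
k(q, I) = (-63 + q)*(10 + I) (k(q, I) = (q - 63)*(I + 10) = (-63 + q)*(10 + I))
k((6 - 20)*(T(3) - 24), 95)/3006 = (-630 - 63*95 + 10*((6 - 20)*((-5 + √(3 + 3)) - 24)) + 95*((6 - 20)*((-5 + √(3 + 3)) - 24)))/3006 = (-630 - 5985 + 10*(-14*((-5 + √6) - 24)) + 95*(-14*((-5 + √6) - 24)))*(1/3006) = (-630 - 5985 + 10*(-14*(-29 + √6)) + 95*(-14*(-29 + √6)))*(1/3006) = (-630 - 5985 + 10*(406 - 14*√6) + 95*(406 - 14*√6))*(1/3006) = (-630 - 5985 + (4060 - 140*√6) + (38570 - 1330*√6))*(1/3006) = (36015 - 1470*√6)*(1/3006) = 12005/1002 - 245*√6/501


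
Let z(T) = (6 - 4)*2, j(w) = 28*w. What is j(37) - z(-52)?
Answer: 1032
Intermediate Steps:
z(T) = 4 (z(T) = 2*2 = 4)
j(37) - z(-52) = 28*37 - 1*4 = 1036 - 4 = 1032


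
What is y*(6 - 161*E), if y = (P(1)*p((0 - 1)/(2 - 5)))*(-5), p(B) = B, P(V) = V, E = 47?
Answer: 37805/3 ≈ 12602.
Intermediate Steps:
y = -5/3 (y = (1*((0 - 1)/(2 - 5)))*(-5) = (1*(-1/(-3)))*(-5) = (1*(-1*(-1/3)))*(-5) = (1*(1/3))*(-5) = (1/3)*(-5) = -5/3 ≈ -1.6667)
y*(6 - 161*E) = -5*(6 - 161*47)/3 = -5*(6 - 7567)/3 = -5/3*(-7561) = 37805/3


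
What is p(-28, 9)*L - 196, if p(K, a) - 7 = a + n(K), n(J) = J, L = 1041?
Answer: -12688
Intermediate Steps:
p(K, a) = 7 + K + a (p(K, a) = 7 + (a + K) = 7 + (K + a) = 7 + K + a)
p(-28, 9)*L - 196 = (7 - 28 + 9)*1041 - 196 = -12*1041 - 196 = -12492 - 196 = -12688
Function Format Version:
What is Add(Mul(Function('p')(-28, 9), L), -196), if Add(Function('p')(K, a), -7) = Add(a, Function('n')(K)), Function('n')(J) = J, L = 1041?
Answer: -12688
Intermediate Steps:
Function('p')(K, a) = Add(7, K, a) (Function('p')(K, a) = Add(7, Add(a, K)) = Add(7, Add(K, a)) = Add(7, K, a))
Add(Mul(Function('p')(-28, 9), L), -196) = Add(Mul(Add(7, -28, 9), 1041), -196) = Add(Mul(-12, 1041), -196) = Add(-12492, -196) = -12688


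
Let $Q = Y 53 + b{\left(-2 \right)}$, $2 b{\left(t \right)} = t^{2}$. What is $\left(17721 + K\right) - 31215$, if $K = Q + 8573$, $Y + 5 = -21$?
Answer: $-6297$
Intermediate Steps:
$Y = -26$ ($Y = -5 - 21 = -26$)
$b{\left(t \right)} = \frac{t^{2}}{2}$
$Q = -1376$ ($Q = \left(-26\right) 53 + \frac{\left(-2\right)^{2}}{2} = -1378 + \frac{1}{2} \cdot 4 = -1378 + 2 = -1376$)
$K = 7197$ ($K = -1376 + 8573 = 7197$)
$\left(17721 + K\right) - 31215 = \left(17721 + 7197\right) - 31215 = 24918 - 31215 = -6297$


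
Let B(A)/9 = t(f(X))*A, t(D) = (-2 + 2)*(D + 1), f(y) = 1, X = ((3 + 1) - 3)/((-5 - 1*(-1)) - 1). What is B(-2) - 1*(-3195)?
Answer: 3195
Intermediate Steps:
X = -⅕ (X = (4 - 3)/((-5 + 1) - 1) = 1/(-4 - 1) = 1/(-5) = 1*(-⅕) = -⅕ ≈ -0.20000)
t(D) = 0 (t(D) = 0*(1 + D) = 0)
B(A) = 0 (B(A) = 9*(0*A) = 9*0 = 0)
B(-2) - 1*(-3195) = 0 - 1*(-3195) = 0 + 3195 = 3195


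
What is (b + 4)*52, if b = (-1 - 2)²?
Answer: 676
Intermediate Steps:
b = 9 (b = (-3)² = 9)
(b + 4)*52 = (9 + 4)*52 = 13*52 = 676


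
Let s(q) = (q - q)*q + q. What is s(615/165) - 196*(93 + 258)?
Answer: -756715/11 ≈ -68792.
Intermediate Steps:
s(q) = q (s(q) = 0*q + q = 0 + q = q)
s(615/165) - 196*(93 + 258) = 615/165 - 196*(93 + 258) = 615*(1/165) - 196*351 = 41/11 - 1*68796 = 41/11 - 68796 = -756715/11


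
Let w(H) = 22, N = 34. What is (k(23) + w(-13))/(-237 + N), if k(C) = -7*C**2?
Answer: 3681/203 ≈ 18.133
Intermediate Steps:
(k(23) + w(-13))/(-237 + N) = (-7*23**2 + 22)/(-237 + 34) = (-7*529 + 22)/(-203) = (-3703 + 22)*(-1/203) = -3681*(-1/203) = 3681/203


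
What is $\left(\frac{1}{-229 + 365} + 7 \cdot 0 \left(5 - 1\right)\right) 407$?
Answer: $\frac{407}{136} \approx 2.9926$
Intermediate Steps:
$\left(\frac{1}{-229 + 365} + 7 \cdot 0 \left(5 - 1\right)\right) 407 = \left(\frac{1}{136} + 0 \left(5 - 1\right)\right) 407 = \left(\frac{1}{136} + 0 \cdot 4\right) 407 = \left(\frac{1}{136} + 0\right) 407 = \frac{1}{136} \cdot 407 = \frac{407}{136}$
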